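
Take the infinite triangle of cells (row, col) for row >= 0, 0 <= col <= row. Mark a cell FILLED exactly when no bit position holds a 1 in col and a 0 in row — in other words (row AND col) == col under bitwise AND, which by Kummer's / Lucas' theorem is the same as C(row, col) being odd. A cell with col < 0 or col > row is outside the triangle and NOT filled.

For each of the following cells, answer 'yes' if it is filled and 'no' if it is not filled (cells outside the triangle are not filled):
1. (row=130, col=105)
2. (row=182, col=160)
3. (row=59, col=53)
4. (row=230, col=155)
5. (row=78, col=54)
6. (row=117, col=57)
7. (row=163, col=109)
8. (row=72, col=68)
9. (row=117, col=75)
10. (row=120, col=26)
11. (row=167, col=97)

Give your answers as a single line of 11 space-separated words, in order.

(130,105): row=0b10000010, col=0b1101001, row AND col = 0b0 = 0; 0 != 105 -> empty
(182,160): row=0b10110110, col=0b10100000, row AND col = 0b10100000 = 160; 160 == 160 -> filled
(59,53): row=0b111011, col=0b110101, row AND col = 0b110001 = 49; 49 != 53 -> empty
(230,155): row=0b11100110, col=0b10011011, row AND col = 0b10000010 = 130; 130 != 155 -> empty
(78,54): row=0b1001110, col=0b110110, row AND col = 0b110 = 6; 6 != 54 -> empty
(117,57): row=0b1110101, col=0b111001, row AND col = 0b110001 = 49; 49 != 57 -> empty
(163,109): row=0b10100011, col=0b1101101, row AND col = 0b100001 = 33; 33 != 109 -> empty
(72,68): row=0b1001000, col=0b1000100, row AND col = 0b1000000 = 64; 64 != 68 -> empty
(117,75): row=0b1110101, col=0b1001011, row AND col = 0b1000001 = 65; 65 != 75 -> empty
(120,26): row=0b1111000, col=0b11010, row AND col = 0b11000 = 24; 24 != 26 -> empty
(167,97): row=0b10100111, col=0b1100001, row AND col = 0b100001 = 33; 33 != 97 -> empty

Answer: no yes no no no no no no no no no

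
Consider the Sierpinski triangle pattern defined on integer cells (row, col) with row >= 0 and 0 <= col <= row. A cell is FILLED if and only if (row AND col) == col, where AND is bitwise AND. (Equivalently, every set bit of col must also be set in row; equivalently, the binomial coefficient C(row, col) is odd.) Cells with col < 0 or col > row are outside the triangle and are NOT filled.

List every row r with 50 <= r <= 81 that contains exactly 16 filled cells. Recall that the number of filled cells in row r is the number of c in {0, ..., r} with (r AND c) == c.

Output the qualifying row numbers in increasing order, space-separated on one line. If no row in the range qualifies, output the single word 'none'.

Row r has 2^popcount(r) filled cells, so we need popcount(r) = log2(16) = 4.
Scan r = 50..81 and keep those with exactly 4 one-bits:
r=50=110010 popcount=3 -> skip
r=51=110011 popcount=4 -> KEEP
r=52=110100 popcount=3 -> skip
r=53=110101 popcount=4 -> KEEP
r=54=110110 popcount=4 -> KEEP
r=55=110111 popcount=5 -> skip
r=56=111000 popcount=3 -> skip
r=57=111001 popcount=4 -> KEEP
r=58=111010 popcount=4 -> KEEP
r=59=111011 popcount=5 -> skip
r=60=111100 popcount=4 -> KEEP
r=61=111101 popcount=5 -> skip
r=62=111110 popcount=5 -> skip
r=63=111111 popcount=6 -> skip
r=64=1000000 popcount=1 -> skip
r=65=1000001 popcount=2 -> skip
r=66=1000010 popcount=2 -> skip
r=67=1000011 popcount=3 -> skip
r=68=1000100 popcount=2 -> skip
r=69=1000101 popcount=3 -> skip
r=70=1000110 popcount=3 -> skip
r=71=1000111 popcount=4 -> KEEP
r=72=1001000 popcount=2 -> skip
r=73=1001001 popcount=3 -> skip
r=74=1001010 popcount=3 -> skip
r=75=1001011 popcount=4 -> KEEP
r=76=1001100 popcount=3 -> skip
r=77=1001101 popcount=4 -> KEEP
r=78=1001110 popcount=4 -> KEEP
r=79=1001111 popcount=5 -> skip
r=80=1010000 popcount=2 -> skip
r=81=1010001 popcount=3 -> skip
Kept rows: 51 53 54 57 58 60 71 75 77 78

Answer: 51 53 54 57 58 60 71 75 77 78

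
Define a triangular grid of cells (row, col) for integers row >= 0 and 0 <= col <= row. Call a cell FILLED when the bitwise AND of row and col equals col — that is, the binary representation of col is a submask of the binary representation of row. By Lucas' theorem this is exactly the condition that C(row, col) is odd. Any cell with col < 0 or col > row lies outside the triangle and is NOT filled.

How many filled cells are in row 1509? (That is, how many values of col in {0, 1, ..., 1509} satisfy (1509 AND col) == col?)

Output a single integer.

1509 in binary = 10111100101
popcount(1509) = number of 1-bits in 10111100101 = 7
A col c satisfies (1509 AND c) == c iff every set bit of c is also set in 1509; each of the 7 set bits of 1509 can independently be on or off in c.
count = 2^7 = 128

Answer: 128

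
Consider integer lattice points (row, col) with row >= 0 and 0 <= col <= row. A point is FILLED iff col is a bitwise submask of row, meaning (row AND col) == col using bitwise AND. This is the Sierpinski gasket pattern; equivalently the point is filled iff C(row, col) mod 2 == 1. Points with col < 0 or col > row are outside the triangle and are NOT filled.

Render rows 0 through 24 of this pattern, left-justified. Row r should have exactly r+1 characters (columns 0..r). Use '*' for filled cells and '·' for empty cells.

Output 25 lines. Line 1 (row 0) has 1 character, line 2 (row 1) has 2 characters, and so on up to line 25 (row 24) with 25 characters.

r0=0: *
r1=1: **
r2=10: *·*
r3=11: ****
r4=100: *···*
r5=101: **··**
r6=110: *·*·*·*
r7=111: ********
r8=1000: *·······*
r9=1001: **······**
r10=1010: *·*·····*·*
r11=1011: ****····****
r12=1100: *···*···*···*
r13=1101: **··**··**··**
r14=1110: *·*·*·*·*·*·*·*
r15=1111: ****************
r16=10000: *···············*
r17=10001: **··············**
r18=10010: *·*·············*·*
r19=10011: ****············****
r20=10100: *···*···········*···*
r21=10101: **··**··········**··**
r22=10110: *·*·*·*·········*·*·*·*
r23=10111: ********········********
r24=11000: *·······*·······*·······*

Answer: *
**
*·*
****
*···*
**··**
*·*·*·*
********
*·······*
**······**
*·*·····*·*
****····****
*···*···*···*
**··**··**··**
*·*·*·*·*·*·*·*
****************
*···············*
**··············**
*·*·············*·*
****············****
*···*···········*···*
**··**··········**··**
*·*·*·*·········*·*·*·*
********········********
*·······*·······*·······*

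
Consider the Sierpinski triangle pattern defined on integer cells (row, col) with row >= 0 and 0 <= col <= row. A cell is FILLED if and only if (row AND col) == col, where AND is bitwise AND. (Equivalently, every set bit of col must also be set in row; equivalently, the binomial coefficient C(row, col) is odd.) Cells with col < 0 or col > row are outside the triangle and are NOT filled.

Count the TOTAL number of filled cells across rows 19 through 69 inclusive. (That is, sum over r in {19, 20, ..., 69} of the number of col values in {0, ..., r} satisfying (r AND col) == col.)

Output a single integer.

Answer: 668

Derivation:
r19=10011 pc3: +8 =8
r20=10100 pc2: +4 =12
r21=10101 pc3: +8 =20
r22=10110 pc3: +8 =28
r23=10111 pc4: +16 =44
r24=11000 pc2: +4 =48
r25=11001 pc3: +8 =56
r26=11010 pc3: +8 =64
r27=11011 pc4: +16 =80
r28=11100 pc3: +8 =88
r29=11101 pc4: +16 =104
r30=11110 pc4: +16 =120
r31=11111 pc5: +32 =152
r32=100000 pc1: +2 =154
r33=100001 pc2: +4 =158
r34=100010 pc2: +4 =162
r35=100011 pc3: +8 =170
r36=100100 pc2: +4 =174
r37=100101 pc3: +8 =182
r38=100110 pc3: +8 =190
r39=100111 pc4: +16 =206
r40=101000 pc2: +4 =210
r41=101001 pc3: +8 =218
r42=101010 pc3: +8 =226
r43=101011 pc4: +16 =242
r44=101100 pc3: +8 =250
r45=101101 pc4: +16 =266
r46=101110 pc4: +16 =282
r47=101111 pc5: +32 =314
r48=110000 pc2: +4 =318
r49=110001 pc3: +8 =326
r50=110010 pc3: +8 =334
r51=110011 pc4: +16 =350
r52=110100 pc3: +8 =358
r53=110101 pc4: +16 =374
r54=110110 pc4: +16 =390
r55=110111 pc5: +32 =422
r56=111000 pc3: +8 =430
r57=111001 pc4: +16 =446
r58=111010 pc4: +16 =462
r59=111011 pc5: +32 =494
r60=111100 pc4: +16 =510
r61=111101 pc5: +32 =542
r62=111110 pc5: +32 =574
r63=111111 pc6: +64 =638
r64=1000000 pc1: +2 =640
r65=1000001 pc2: +4 =644
r66=1000010 pc2: +4 =648
r67=1000011 pc3: +8 =656
r68=1000100 pc2: +4 =660
r69=1000101 pc3: +8 =668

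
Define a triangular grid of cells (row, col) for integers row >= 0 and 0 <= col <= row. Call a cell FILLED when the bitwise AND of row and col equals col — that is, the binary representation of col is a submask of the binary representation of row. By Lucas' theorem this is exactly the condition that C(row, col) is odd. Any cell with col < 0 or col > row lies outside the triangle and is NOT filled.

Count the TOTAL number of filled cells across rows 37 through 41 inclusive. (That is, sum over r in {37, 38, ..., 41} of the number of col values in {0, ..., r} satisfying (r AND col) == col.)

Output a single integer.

Answer: 44

Derivation:
r37=100101 pc3: +8 =8
r38=100110 pc3: +8 =16
r39=100111 pc4: +16 =32
r40=101000 pc2: +4 =36
r41=101001 pc3: +8 =44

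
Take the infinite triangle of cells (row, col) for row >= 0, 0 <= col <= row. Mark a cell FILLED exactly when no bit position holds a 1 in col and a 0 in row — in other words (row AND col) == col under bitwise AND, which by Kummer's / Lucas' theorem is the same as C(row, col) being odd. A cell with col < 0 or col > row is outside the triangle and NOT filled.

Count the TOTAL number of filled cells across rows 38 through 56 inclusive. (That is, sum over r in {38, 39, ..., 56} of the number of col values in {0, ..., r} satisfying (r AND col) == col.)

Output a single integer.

Answer: 248

Derivation:
r38=100110 pc3: +8 =8
r39=100111 pc4: +16 =24
r40=101000 pc2: +4 =28
r41=101001 pc3: +8 =36
r42=101010 pc3: +8 =44
r43=101011 pc4: +16 =60
r44=101100 pc3: +8 =68
r45=101101 pc4: +16 =84
r46=101110 pc4: +16 =100
r47=101111 pc5: +32 =132
r48=110000 pc2: +4 =136
r49=110001 pc3: +8 =144
r50=110010 pc3: +8 =152
r51=110011 pc4: +16 =168
r52=110100 pc3: +8 =176
r53=110101 pc4: +16 =192
r54=110110 pc4: +16 =208
r55=110111 pc5: +32 =240
r56=111000 pc3: +8 =248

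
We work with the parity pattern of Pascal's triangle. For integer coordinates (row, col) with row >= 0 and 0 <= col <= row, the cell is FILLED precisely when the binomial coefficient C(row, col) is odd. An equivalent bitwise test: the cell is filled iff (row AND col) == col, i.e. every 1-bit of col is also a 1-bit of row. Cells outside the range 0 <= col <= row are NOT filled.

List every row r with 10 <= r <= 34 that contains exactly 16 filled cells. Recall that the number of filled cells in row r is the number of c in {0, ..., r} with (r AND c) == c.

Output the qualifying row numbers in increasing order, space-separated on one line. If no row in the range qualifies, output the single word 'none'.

Answer: 15 23 27 29 30

Derivation:
Row r has 2^popcount(r) filled cells, so we need popcount(r) = log2(16) = 4.
Scan r = 10..34 and keep those with exactly 4 one-bits:
r=10=1010 popcount=2 -> skip
r=11=1011 popcount=3 -> skip
r=12=1100 popcount=2 -> skip
r=13=1101 popcount=3 -> skip
r=14=1110 popcount=3 -> skip
r=15=1111 popcount=4 -> KEEP
r=16=10000 popcount=1 -> skip
r=17=10001 popcount=2 -> skip
r=18=10010 popcount=2 -> skip
r=19=10011 popcount=3 -> skip
r=20=10100 popcount=2 -> skip
r=21=10101 popcount=3 -> skip
r=22=10110 popcount=3 -> skip
r=23=10111 popcount=4 -> KEEP
r=24=11000 popcount=2 -> skip
r=25=11001 popcount=3 -> skip
r=26=11010 popcount=3 -> skip
r=27=11011 popcount=4 -> KEEP
r=28=11100 popcount=3 -> skip
r=29=11101 popcount=4 -> KEEP
r=30=11110 popcount=4 -> KEEP
r=31=11111 popcount=5 -> skip
r=32=100000 popcount=1 -> skip
r=33=100001 popcount=2 -> skip
r=34=100010 popcount=2 -> skip
Kept rows: 15 23 27 29 30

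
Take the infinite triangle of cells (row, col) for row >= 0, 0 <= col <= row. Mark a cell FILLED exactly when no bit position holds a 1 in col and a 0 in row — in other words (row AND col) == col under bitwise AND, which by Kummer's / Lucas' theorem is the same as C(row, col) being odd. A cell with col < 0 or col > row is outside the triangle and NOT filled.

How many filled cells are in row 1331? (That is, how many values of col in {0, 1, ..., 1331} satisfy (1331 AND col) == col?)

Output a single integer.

1331 in binary = 10100110011
popcount(1331) = number of 1-bits in 10100110011 = 6
A col c satisfies (1331 AND c) == c iff every set bit of c is also set in 1331; each of the 6 set bits of 1331 can independently be on or off in c.
count = 2^6 = 64

Answer: 64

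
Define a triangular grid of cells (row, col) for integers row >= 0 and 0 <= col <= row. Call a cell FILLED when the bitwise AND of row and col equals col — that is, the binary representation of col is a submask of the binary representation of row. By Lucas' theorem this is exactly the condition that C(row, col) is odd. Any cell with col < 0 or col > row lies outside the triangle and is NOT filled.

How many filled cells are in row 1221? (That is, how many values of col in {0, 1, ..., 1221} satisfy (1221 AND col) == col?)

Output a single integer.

Answer: 32

Derivation:
1221 in binary = 10011000101
popcount(1221) = number of 1-bits in 10011000101 = 5
A col c satisfies (1221 AND c) == c iff every set bit of c is also set in 1221; each of the 5 set bits of 1221 can independently be on or off in c.
count = 2^5 = 32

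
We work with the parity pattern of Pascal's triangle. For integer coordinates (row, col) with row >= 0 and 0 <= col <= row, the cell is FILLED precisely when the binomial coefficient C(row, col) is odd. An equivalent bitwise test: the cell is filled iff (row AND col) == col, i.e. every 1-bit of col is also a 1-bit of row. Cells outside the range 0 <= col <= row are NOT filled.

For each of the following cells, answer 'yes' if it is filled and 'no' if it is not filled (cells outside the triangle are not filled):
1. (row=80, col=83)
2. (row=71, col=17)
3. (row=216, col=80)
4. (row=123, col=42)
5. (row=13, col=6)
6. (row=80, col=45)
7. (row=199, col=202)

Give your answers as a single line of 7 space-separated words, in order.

Answer: no no yes yes no no no

Derivation:
(80,83): col outside [0, 80] -> not filled
(71,17): row=0b1000111, col=0b10001, row AND col = 0b1 = 1; 1 != 17 -> empty
(216,80): row=0b11011000, col=0b1010000, row AND col = 0b1010000 = 80; 80 == 80 -> filled
(123,42): row=0b1111011, col=0b101010, row AND col = 0b101010 = 42; 42 == 42 -> filled
(13,6): row=0b1101, col=0b110, row AND col = 0b100 = 4; 4 != 6 -> empty
(80,45): row=0b1010000, col=0b101101, row AND col = 0b0 = 0; 0 != 45 -> empty
(199,202): col outside [0, 199] -> not filled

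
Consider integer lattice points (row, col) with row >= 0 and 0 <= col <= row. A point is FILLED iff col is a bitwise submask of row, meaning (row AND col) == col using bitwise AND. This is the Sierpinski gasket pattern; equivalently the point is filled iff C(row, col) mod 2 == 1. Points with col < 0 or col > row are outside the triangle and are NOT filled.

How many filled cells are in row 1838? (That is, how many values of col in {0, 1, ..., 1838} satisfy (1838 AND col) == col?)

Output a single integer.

Answer: 128

Derivation:
1838 in binary = 11100101110
popcount(1838) = number of 1-bits in 11100101110 = 7
A col c satisfies (1838 AND c) == c iff every set bit of c is also set in 1838; each of the 7 set bits of 1838 can independently be on or off in c.
count = 2^7 = 128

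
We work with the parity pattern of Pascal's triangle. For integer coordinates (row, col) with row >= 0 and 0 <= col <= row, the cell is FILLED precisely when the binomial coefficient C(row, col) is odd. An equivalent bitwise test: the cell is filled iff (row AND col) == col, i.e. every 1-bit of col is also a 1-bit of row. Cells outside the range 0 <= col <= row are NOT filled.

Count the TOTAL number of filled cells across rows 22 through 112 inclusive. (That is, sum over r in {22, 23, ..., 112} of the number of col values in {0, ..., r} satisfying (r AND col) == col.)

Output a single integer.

Answer: 1436

Derivation:
r22=10110 pc3: +8 =8
r23=10111 pc4: +16 =24
r24=11000 pc2: +4 =28
r25=11001 pc3: +8 =36
r26=11010 pc3: +8 =44
r27=11011 pc4: +16 =60
r28=11100 pc3: +8 =68
r29=11101 pc4: +16 =84
r30=11110 pc4: +16 =100
r31=11111 pc5: +32 =132
r32=100000 pc1: +2 =134
r33=100001 pc2: +4 =138
r34=100010 pc2: +4 =142
r35=100011 pc3: +8 =150
r36=100100 pc2: +4 =154
r37=100101 pc3: +8 =162
r38=100110 pc3: +8 =170
r39=100111 pc4: +16 =186
r40=101000 pc2: +4 =190
r41=101001 pc3: +8 =198
r42=101010 pc3: +8 =206
r43=101011 pc4: +16 =222
r44=101100 pc3: +8 =230
r45=101101 pc4: +16 =246
r46=101110 pc4: +16 =262
r47=101111 pc5: +32 =294
r48=110000 pc2: +4 =298
r49=110001 pc3: +8 =306
r50=110010 pc3: +8 =314
r51=110011 pc4: +16 =330
r52=110100 pc3: +8 =338
r53=110101 pc4: +16 =354
r54=110110 pc4: +16 =370
r55=110111 pc5: +32 =402
r56=111000 pc3: +8 =410
r57=111001 pc4: +16 =426
r58=111010 pc4: +16 =442
r59=111011 pc5: +32 =474
r60=111100 pc4: +16 =490
r61=111101 pc5: +32 =522
r62=111110 pc5: +32 =554
r63=111111 pc6: +64 =618
r64=1000000 pc1: +2 =620
r65=1000001 pc2: +4 =624
r66=1000010 pc2: +4 =628
r67=1000011 pc3: +8 =636
r68=1000100 pc2: +4 =640
r69=1000101 pc3: +8 =648
r70=1000110 pc3: +8 =656
r71=1000111 pc4: +16 =672
r72=1001000 pc2: +4 =676
r73=1001001 pc3: +8 =684
r74=1001010 pc3: +8 =692
r75=1001011 pc4: +16 =708
r76=1001100 pc3: +8 =716
r77=1001101 pc4: +16 =732
r78=1001110 pc4: +16 =748
r79=1001111 pc5: +32 =780
r80=1010000 pc2: +4 =784
r81=1010001 pc3: +8 =792
r82=1010010 pc3: +8 =800
r83=1010011 pc4: +16 =816
r84=1010100 pc3: +8 =824
r85=1010101 pc4: +16 =840
r86=1010110 pc4: +16 =856
r87=1010111 pc5: +32 =888
r88=1011000 pc3: +8 =896
r89=1011001 pc4: +16 =912
r90=1011010 pc4: +16 =928
r91=1011011 pc5: +32 =960
r92=1011100 pc4: +16 =976
r93=1011101 pc5: +32 =1008
r94=1011110 pc5: +32 =1040
r95=1011111 pc6: +64 =1104
r96=1100000 pc2: +4 =1108
r97=1100001 pc3: +8 =1116
r98=1100010 pc3: +8 =1124
r99=1100011 pc4: +16 =1140
r100=1100100 pc3: +8 =1148
r101=1100101 pc4: +16 =1164
r102=1100110 pc4: +16 =1180
r103=1100111 pc5: +32 =1212
r104=1101000 pc3: +8 =1220
r105=1101001 pc4: +16 =1236
r106=1101010 pc4: +16 =1252
r107=1101011 pc5: +32 =1284
r108=1101100 pc4: +16 =1300
r109=1101101 pc5: +32 =1332
r110=1101110 pc5: +32 =1364
r111=1101111 pc6: +64 =1428
r112=1110000 pc3: +8 =1436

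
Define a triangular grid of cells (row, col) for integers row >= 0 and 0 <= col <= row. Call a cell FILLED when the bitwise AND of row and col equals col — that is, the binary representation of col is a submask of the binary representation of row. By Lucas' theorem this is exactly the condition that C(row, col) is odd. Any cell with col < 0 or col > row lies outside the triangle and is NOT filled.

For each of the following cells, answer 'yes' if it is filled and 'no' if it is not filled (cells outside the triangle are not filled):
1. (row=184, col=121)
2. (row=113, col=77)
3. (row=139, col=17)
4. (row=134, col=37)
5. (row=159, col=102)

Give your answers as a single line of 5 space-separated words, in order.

(184,121): row=0b10111000, col=0b1111001, row AND col = 0b111000 = 56; 56 != 121 -> empty
(113,77): row=0b1110001, col=0b1001101, row AND col = 0b1000001 = 65; 65 != 77 -> empty
(139,17): row=0b10001011, col=0b10001, row AND col = 0b1 = 1; 1 != 17 -> empty
(134,37): row=0b10000110, col=0b100101, row AND col = 0b100 = 4; 4 != 37 -> empty
(159,102): row=0b10011111, col=0b1100110, row AND col = 0b110 = 6; 6 != 102 -> empty

Answer: no no no no no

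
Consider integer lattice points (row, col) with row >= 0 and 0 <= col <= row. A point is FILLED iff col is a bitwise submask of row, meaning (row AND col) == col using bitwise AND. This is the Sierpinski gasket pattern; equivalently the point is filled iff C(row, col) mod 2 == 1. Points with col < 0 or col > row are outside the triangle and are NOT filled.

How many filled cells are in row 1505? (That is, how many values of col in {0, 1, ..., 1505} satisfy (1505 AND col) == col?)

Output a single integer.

1505 in binary = 10111100001
popcount(1505) = number of 1-bits in 10111100001 = 6
A col c satisfies (1505 AND c) == c iff every set bit of c is also set in 1505; each of the 6 set bits of 1505 can independently be on or off in c.
count = 2^6 = 64

Answer: 64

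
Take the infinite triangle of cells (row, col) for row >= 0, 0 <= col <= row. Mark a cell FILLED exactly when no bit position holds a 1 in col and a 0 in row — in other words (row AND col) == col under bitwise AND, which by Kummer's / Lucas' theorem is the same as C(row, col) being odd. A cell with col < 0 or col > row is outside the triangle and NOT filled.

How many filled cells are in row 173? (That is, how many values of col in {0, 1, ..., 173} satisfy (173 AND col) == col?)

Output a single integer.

Answer: 32

Derivation:
173 in binary = 10101101
popcount(173) = number of 1-bits in 10101101 = 5
A col c satisfies (173 AND c) == c iff every set bit of c is also set in 173; each of the 5 set bits of 173 can independently be on or off in c.
count = 2^5 = 32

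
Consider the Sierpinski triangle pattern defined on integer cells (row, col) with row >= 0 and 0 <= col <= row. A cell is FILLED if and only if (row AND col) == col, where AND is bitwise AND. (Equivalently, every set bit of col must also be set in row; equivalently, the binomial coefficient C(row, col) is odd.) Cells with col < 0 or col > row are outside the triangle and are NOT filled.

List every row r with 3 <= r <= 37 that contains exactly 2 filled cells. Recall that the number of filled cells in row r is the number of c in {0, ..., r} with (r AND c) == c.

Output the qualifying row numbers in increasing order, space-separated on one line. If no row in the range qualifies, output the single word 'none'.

Answer: 4 8 16 32

Derivation:
Row r has 2^popcount(r) filled cells, so we need popcount(r) = log2(2) = 1.
Scan r = 3..37 and keep those with exactly 1 one-bits:
r=3=11 popcount=2 -> skip
r=4=100 popcount=1 -> KEEP
r=5=101 popcount=2 -> skip
r=6=110 popcount=2 -> skip
r=7=111 popcount=3 -> skip
r=8=1000 popcount=1 -> KEEP
r=9=1001 popcount=2 -> skip
r=10=1010 popcount=2 -> skip
r=11=1011 popcount=3 -> skip
r=12=1100 popcount=2 -> skip
r=13=1101 popcount=3 -> skip
r=14=1110 popcount=3 -> skip
r=15=1111 popcount=4 -> skip
r=16=10000 popcount=1 -> KEEP
r=17=10001 popcount=2 -> skip
r=18=10010 popcount=2 -> skip
r=19=10011 popcount=3 -> skip
r=20=10100 popcount=2 -> skip
r=21=10101 popcount=3 -> skip
r=22=10110 popcount=3 -> skip
r=23=10111 popcount=4 -> skip
r=24=11000 popcount=2 -> skip
r=25=11001 popcount=3 -> skip
r=26=11010 popcount=3 -> skip
r=27=11011 popcount=4 -> skip
r=28=11100 popcount=3 -> skip
r=29=11101 popcount=4 -> skip
r=30=11110 popcount=4 -> skip
r=31=11111 popcount=5 -> skip
r=32=100000 popcount=1 -> KEEP
r=33=100001 popcount=2 -> skip
r=34=100010 popcount=2 -> skip
r=35=100011 popcount=3 -> skip
r=36=100100 popcount=2 -> skip
r=37=100101 popcount=3 -> skip
Kept rows: 4 8 16 32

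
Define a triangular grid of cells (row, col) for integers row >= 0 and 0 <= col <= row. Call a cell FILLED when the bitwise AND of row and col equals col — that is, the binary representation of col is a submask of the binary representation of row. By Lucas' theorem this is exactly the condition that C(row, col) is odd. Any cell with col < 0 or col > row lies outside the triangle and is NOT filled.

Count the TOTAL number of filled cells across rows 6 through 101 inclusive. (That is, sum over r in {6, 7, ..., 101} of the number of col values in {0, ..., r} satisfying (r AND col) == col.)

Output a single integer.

Answer: 1260

Derivation:
r6=110 pc2: +4 =4
r7=111 pc3: +8 =12
r8=1000 pc1: +2 =14
r9=1001 pc2: +4 =18
r10=1010 pc2: +4 =22
r11=1011 pc3: +8 =30
r12=1100 pc2: +4 =34
r13=1101 pc3: +8 =42
r14=1110 pc3: +8 =50
r15=1111 pc4: +16 =66
r16=10000 pc1: +2 =68
r17=10001 pc2: +4 =72
r18=10010 pc2: +4 =76
r19=10011 pc3: +8 =84
r20=10100 pc2: +4 =88
r21=10101 pc3: +8 =96
r22=10110 pc3: +8 =104
r23=10111 pc4: +16 =120
r24=11000 pc2: +4 =124
r25=11001 pc3: +8 =132
r26=11010 pc3: +8 =140
r27=11011 pc4: +16 =156
r28=11100 pc3: +8 =164
r29=11101 pc4: +16 =180
r30=11110 pc4: +16 =196
r31=11111 pc5: +32 =228
r32=100000 pc1: +2 =230
r33=100001 pc2: +4 =234
r34=100010 pc2: +4 =238
r35=100011 pc3: +8 =246
r36=100100 pc2: +4 =250
r37=100101 pc3: +8 =258
r38=100110 pc3: +8 =266
r39=100111 pc4: +16 =282
r40=101000 pc2: +4 =286
r41=101001 pc3: +8 =294
r42=101010 pc3: +8 =302
r43=101011 pc4: +16 =318
r44=101100 pc3: +8 =326
r45=101101 pc4: +16 =342
r46=101110 pc4: +16 =358
r47=101111 pc5: +32 =390
r48=110000 pc2: +4 =394
r49=110001 pc3: +8 =402
r50=110010 pc3: +8 =410
r51=110011 pc4: +16 =426
r52=110100 pc3: +8 =434
r53=110101 pc4: +16 =450
r54=110110 pc4: +16 =466
r55=110111 pc5: +32 =498
r56=111000 pc3: +8 =506
r57=111001 pc4: +16 =522
r58=111010 pc4: +16 =538
r59=111011 pc5: +32 =570
r60=111100 pc4: +16 =586
r61=111101 pc5: +32 =618
r62=111110 pc5: +32 =650
r63=111111 pc6: +64 =714
r64=1000000 pc1: +2 =716
r65=1000001 pc2: +4 =720
r66=1000010 pc2: +4 =724
r67=1000011 pc3: +8 =732
r68=1000100 pc2: +4 =736
r69=1000101 pc3: +8 =744
r70=1000110 pc3: +8 =752
r71=1000111 pc4: +16 =768
r72=1001000 pc2: +4 =772
r73=1001001 pc3: +8 =780
r74=1001010 pc3: +8 =788
r75=1001011 pc4: +16 =804
r76=1001100 pc3: +8 =812
r77=1001101 pc4: +16 =828
r78=1001110 pc4: +16 =844
r79=1001111 pc5: +32 =876
r80=1010000 pc2: +4 =880
r81=1010001 pc3: +8 =888
r82=1010010 pc3: +8 =896
r83=1010011 pc4: +16 =912
r84=1010100 pc3: +8 =920
r85=1010101 pc4: +16 =936
r86=1010110 pc4: +16 =952
r87=1010111 pc5: +32 =984
r88=1011000 pc3: +8 =992
r89=1011001 pc4: +16 =1008
r90=1011010 pc4: +16 =1024
r91=1011011 pc5: +32 =1056
r92=1011100 pc4: +16 =1072
r93=1011101 pc5: +32 =1104
r94=1011110 pc5: +32 =1136
r95=1011111 pc6: +64 =1200
r96=1100000 pc2: +4 =1204
r97=1100001 pc3: +8 =1212
r98=1100010 pc3: +8 =1220
r99=1100011 pc4: +16 =1236
r100=1100100 pc3: +8 =1244
r101=1100101 pc4: +16 =1260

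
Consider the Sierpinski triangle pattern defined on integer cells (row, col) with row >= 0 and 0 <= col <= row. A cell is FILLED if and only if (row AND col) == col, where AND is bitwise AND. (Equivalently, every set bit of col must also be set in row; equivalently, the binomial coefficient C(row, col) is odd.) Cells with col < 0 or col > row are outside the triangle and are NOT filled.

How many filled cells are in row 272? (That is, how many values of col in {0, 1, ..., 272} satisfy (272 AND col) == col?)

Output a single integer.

272 in binary = 100010000
popcount(272) = number of 1-bits in 100010000 = 2
A col c satisfies (272 AND c) == c iff every set bit of c is also set in 272; each of the 2 set bits of 272 can independently be on or off in c.
count = 2^2 = 4

Answer: 4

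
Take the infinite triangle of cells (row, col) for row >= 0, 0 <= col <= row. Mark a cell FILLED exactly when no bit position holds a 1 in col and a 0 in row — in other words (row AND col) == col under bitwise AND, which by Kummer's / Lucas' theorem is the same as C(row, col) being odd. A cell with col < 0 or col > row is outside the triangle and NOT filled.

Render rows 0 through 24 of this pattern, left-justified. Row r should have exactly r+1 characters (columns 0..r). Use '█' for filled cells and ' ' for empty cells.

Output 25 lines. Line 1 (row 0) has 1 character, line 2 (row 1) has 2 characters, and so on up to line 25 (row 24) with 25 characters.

Answer: █
██
█ █
████
█   █
██  ██
█ █ █ █
████████
█       █
██      ██
█ █     █ █
████    ████
█   █   █   █
██  ██  ██  ██
█ █ █ █ █ █ █ █
████████████████
█               █
██              ██
█ █             █ █
████            ████
█   █           █   █
██  ██          ██  ██
█ █ █ █         █ █ █ █
████████        ████████
█       █       █       █

Derivation:
r0=0: █
r1=1: ██
r2=10: █ █
r3=11: ████
r4=100: █   █
r5=101: ██  ██
r6=110: █ █ █ █
r7=111: ████████
r8=1000: █       █
r9=1001: ██      ██
r10=1010: █ █     █ █
r11=1011: ████    ████
r12=1100: █   █   █   █
r13=1101: ██  ██  ██  ██
r14=1110: █ █ █ █ █ █ █ █
r15=1111: ████████████████
r16=10000: █               █
r17=10001: ██              ██
r18=10010: █ █             █ █
r19=10011: ████            ████
r20=10100: █   █           █   █
r21=10101: ██  ██          ██  ██
r22=10110: █ █ █ █         █ █ █ █
r23=10111: ████████        ████████
r24=11000: █       █       █       █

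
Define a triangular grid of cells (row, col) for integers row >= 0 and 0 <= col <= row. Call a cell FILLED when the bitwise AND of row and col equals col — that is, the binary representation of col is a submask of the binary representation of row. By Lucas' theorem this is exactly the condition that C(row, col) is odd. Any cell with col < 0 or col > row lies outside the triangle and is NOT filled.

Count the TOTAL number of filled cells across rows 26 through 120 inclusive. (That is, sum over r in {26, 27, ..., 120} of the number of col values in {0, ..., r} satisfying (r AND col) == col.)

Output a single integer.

Answer: 1624

Derivation:
r26=11010 pc3: +8 =8
r27=11011 pc4: +16 =24
r28=11100 pc3: +8 =32
r29=11101 pc4: +16 =48
r30=11110 pc4: +16 =64
r31=11111 pc5: +32 =96
r32=100000 pc1: +2 =98
r33=100001 pc2: +4 =102
r34=100010 pc2: +4 =106
r35=100011 pc3: +8 =114
r36=100100 pc2: +4 =118
r37=100101 pc3: +8 =126
r38=100110 pc3: +8 =134
r39=100111 pc4: +16 =150
r40=101000 pc2: +4 =154
r41=101001 pc3: +8 =162
r42=101010 pc3: +8 =170
r43=101011 pc4: +16 =186
r44=101100 pc3: +8 =194
r45=101101 pc4: +16 =210
r46=101110 pc4: +16 =226
r47=101111 pc5: +32 =258
r48=110000 pc2: +4 =262
r49=110001 pc3: +8 =270
r50=110010 pc3: +8 =278
r51=110011 pc4: +16 =294
r52=110100 pc3: +8 =302
r53=110101 pc4: +16 =318
r54=110110 pc4: +16 =334
r55=110111 pc5: +32 =366
r56=111000 pc3: +8 =374
r57=111001 pc4: +16 =390
r58=111010 pc4: +16 =406
r59=111011 pc5: +32 =438
r60=111100 pc4: +16 =454
r61=111101 pc5: +32 =486
r62=111110 pc5: +32 =518
r63=111111 pc6: +64 =582
r64=1000000 pc1: +2 =584
r65=1000001 pc2: +4 =588
r66=1000010 pc2: +4 =592
r67=1000011 pc3: +8 =600
r68=1000100 pc2: +4 =604
r69=1000101 pc3: +8 =612
r70=1000110 pc3: +8 =620
r71=1000111 pc4: +16 =636
r72=1001000 pc2: +4 =640
r73=1001001 pc3: +8 =648
r74=1001010 pc3: +8 =656
r75=1001011 pc4: +16 =672
r76=1001100 pc3: +8 =680
r77=1001101 pc4: +16 =696
r78=1001110 pc4: +16 =712
r79=1001111 pc5: +32 =744
r80=1010000 pc2: +4 =748
r81=1010001 pc3: +8 =756
r82=1010010 pc3: +8 =764
r83=1010011 pc4: +16 =780
r84=1010100 pc3: +8 =788
r85=1010101 pc4: +16 =804
r86=1010110 pc4: +16 =820
r87=1010111 pc5: +32 =852
r88=1011000 pc3: +8 =860
r89=1011001 pc4: +16 =876
r90=1011010 pc4: +16 =892
r91=1011011 pc5: +32 =924
r92=1011100 pc4: +16 =940
r93=1011101 pc5: +32 =972
r94=1011110 pc5: +32 =1004
r95=1011111 pc6: +64 =1068
r96=1100000 pc2: +4 =1072
r97=1100001 pc3: +8 =1080
r98=1100010 pc3: +8 =1088
r99=1100011 pc4: +16 =1104
r100=1100100 pc3: +8 =1112
r101=1100101 pc4: +16 =1128
r102=1100110 pc4: +16 =1144
r103=1100111 pc5: +32 =1176
r104=1101000 pc3: +8 =1184
r105=1101001 pc4: +16 =1200
r106=1101010 pc4: +16 =1216
r107=1101011 pc5: +32 =1248
r108=1101100 pc4: +16 =1264
r109=1101101 pc5: +32 =1296
r110=1101110 pc5: +32 =1328
r111=1101111 pc6: +64 =1392
r112=1110000 pc3: +8 =1400
r113=1110001 pc4: +16 =1416
r114=1110010 pc4: +16 =1432
r115=1110011 pc5: +32 =1464
r116=1110100 pc4: +16 =1480
r117=1110101 pc5: +32 =1512
r118=1110110 pc5: +32 =1544
r119=1110111 pc6: +64 =1608
r120=1111000 pc4: +16 =1624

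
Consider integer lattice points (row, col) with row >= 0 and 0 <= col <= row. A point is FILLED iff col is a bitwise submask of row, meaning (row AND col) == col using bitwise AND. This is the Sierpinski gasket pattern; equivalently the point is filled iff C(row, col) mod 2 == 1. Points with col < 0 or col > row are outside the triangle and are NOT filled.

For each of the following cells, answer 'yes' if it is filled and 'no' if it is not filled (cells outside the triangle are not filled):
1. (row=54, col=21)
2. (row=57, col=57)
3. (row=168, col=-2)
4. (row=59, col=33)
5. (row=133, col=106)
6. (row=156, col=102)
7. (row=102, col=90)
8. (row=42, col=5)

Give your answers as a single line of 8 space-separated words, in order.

(54,21): row=0b110110, col=0b10101, row AND col = 0b10100 = 20; 20 != 21 -> empty
(57,57): row=0b111001, col=0b111001, row AND col = 0b111001 = 57; 57 == 57 -> filled
(168,-2): col outside [0, 168] -> not filled
(59,33): row=0b111011, col=0b100001, row AND col = 0b100001 = 33; 33 == 33 -> filled
(133,106): row=0b10000101, col=0b1101010, row AND col = 0b0 = 0; 0 != 106 -> empty
(156,102): row=0b10011100, col=0b1100110, row AND col = 0b100 = 4; 4 != 102 -> empty
(102,90): row=0b1100110, col=0b1011010, row AND col = 0b1000010 = 66; 66 != 90 -> empty
(42,5): row=0b101010, col=0b101, row AND col = 0b0 = 0; 0 != 5 -> empty

Answer: no yes no yes no no no no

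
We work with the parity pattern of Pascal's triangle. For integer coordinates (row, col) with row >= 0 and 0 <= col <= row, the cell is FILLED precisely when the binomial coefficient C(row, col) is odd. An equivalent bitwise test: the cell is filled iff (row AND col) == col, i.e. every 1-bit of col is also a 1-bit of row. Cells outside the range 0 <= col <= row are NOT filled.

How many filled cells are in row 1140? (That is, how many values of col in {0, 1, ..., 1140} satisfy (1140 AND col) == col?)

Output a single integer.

Answer: 32

Derivation:
1140 in binary = 10001110100
popcount(1140) = number of 1-bits in 10001110100 = 5
A col c satisfies (1140 AND c) == c iff every set bit of c is also set in 1140; each of the 5 set bits of 1140 can independently be on or off in c.
count = 2^5 = 32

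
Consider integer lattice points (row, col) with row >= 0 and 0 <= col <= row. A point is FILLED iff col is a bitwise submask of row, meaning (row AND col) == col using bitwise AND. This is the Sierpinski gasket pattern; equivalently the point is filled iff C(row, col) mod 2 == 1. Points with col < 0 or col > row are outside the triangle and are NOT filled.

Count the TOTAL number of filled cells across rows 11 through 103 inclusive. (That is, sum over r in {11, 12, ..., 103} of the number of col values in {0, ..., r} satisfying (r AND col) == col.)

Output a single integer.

r11=1011 pc3: +8 =8
r12=1100 pc2: +4 =12
r13=1101 pc3: +8 =20
r14=1110 pc3: +8 =28
r15=1111 pc4: +16 =44
r16=10000 pc1: +2 =46
r17=10001 pc2: +4 =50
r18=10010 pc2: +4 =54
r19=10011 pc3: +8 =62
r20=10100 pc2: +4 =66
r21=10101 pc3: +8 =74
r22=10110 pc3: +8 =82
r23=10111 pc4: +16 =98
r24=11000 pc2: +4 =102
r25=11001 pc3: +8 =110
r26=11010 pc3: +8 =118
r27=11011 pc4: +16 =134
r28=11100 pc3: +8 =142
r29=11101 pc4: +16 =158
r30=11110 pc4: +16 =174
r31=11111 pc5: +32 =206
r32=100000 pc1: +2 =208
r33=100001 pc2: +4 =212
r34=100010 pc2: +4 =216
r35=100011 pc3: +8 =224
r36=100100 pc2: +4 =228
r37=100101 pc3: +8 =236
r38=100110 pc3: +8 =244
r39=100111 pc4: +16 =260
r40=101000 pc2: +4 =264
r41=101001 pc3: +8 =272
r42=101010 pc3: +8 =280
r43=101011 pc4: +16 =296
r44=101100 pc3: +8 =304
r45=101101 pc4: +16 =320
r46=101110 pc4: +16 =336
r47=101111 pc5: +32 =368
r48=110000 pc2: +4 =372
r49=110001 pc3: +8 =380
r50=110010 pc3: +8 =388
r51=110011 pc4: +16 =404
r52=110100 pc3: +8 =412
r53=110101 pc4: +16 =428
r54=110110 pc4: +16 =444
r55=110111 pc5: +32 =476
r56=111000 pc3: +8 =484
r57=111001 pc4: +16 =500
r58=111010 pc4: +16 =516
r59=111011 pc5: +32 =548
r60=111100 pc4: +16 =564
r61=111101 pc5: +32 =596
r62=111110 pc5: +32 =628
r63=111111 pc6: +64 =692
r64=1000000 pc1: +2 =694
r65=1000001 pc2: +4 =698
r66=1000010 pc2: +4 =702
r67=1000011 pc3: +8 =710
r68=1000100 pc2: +4 =714
r69=1000101 pc3: +8 =722
r70=1000110 pc3: +8 =730
r71=1000111 pc4: +16 =746
r72=1001000 pc2: +4 =750
r73=1001001 pc3: +8 =758
r74=1001010 pc3: +8 =766
r75=1001011 pc4: +16 =782
r76=1001100 pc3: +8 =790
r77=1001101 pc4: +16 =806
r78=1001110 pc4: +16 =822
r79=1001111 pc5: +32 =854
r80=1010000 pc2: +4 =858
r81=1010001 pc3: +8 =866
r82=1010010 pc3: +8 =874
r83=1010011 pc4: +16 =890
r84=1010100 pc3: +8 =898
r85=1010101 pc4: +16 =914
r86=1010110 pc4: +16 =930
r87=1010111 pc5: +32 =962
r88=1011000 pc3: +8 =970
r89=1011001 pc4: +16 =986
r90=1011010 pc4: +16 =1002
r91=1011011 pc5: +32 =1034
r92=1011100 pc4: +16 =1050
r93=1011101 pc5: +32 =1082
r94=1011110 pc5: +32 =1114
r95=1011111 pc6: +64 =1178
r96=1100000 pc2: +4 =1182
r97=1100001 pc3: +8 =1190
r98=1100010 pc3: +8 =1198
r99=1100011 pc4: +16 =1214
r100=1100100 pc3: +8 =1222
r101=1100101 pc4: +16 =1238
r102=1100110 pc4: +16 =1254
r103=1100111 pc5: +32 =1286

Answer: 1286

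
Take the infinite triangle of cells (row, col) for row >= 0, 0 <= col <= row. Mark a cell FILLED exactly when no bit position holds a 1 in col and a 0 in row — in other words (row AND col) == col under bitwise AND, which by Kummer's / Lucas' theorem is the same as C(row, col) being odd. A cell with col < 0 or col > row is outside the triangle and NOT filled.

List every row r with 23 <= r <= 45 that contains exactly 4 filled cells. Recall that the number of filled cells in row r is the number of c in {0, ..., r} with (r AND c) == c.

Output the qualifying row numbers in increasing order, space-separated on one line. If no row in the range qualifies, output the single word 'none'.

Answer: 24 33 34 36 40

Derivation:
Row r has 2^popcount(r) filled cells, so we need popcount(r) = log2(4) = 2.
Scan r = 23..45 and keep those with exactly 2 one-bits:
r=23=10111 popcount=4 -> skip
r=24=11000 popcount=2 -> KEEP
r=25=11001 popcount=3 -> skip
r=26=11010 popcount=3 -> skip
r=27=11011 popcount=4 -> skip
r=28=11100 popcount=3 -> skip
r=29=11101 popcount=4 -> skip
r=30=11110 popcount=4 -> skip
r=31=11111 popcount=5 -> skip
r=32=100000 popcount=1 -> skip
r=33=100001 popcount=2 -> KEEP
r=34=100010 popcount=2 -> KEEP
r=35=100011 popcount=3 -> skip
r=36=100100 popcount=2 -> KEEP
r=37=100101 popcount=3 -> skip
r=38=100110 popcount=3 -> skip
r=39=100111 popcount=4 -> skip
r=40=101000 popcount=2 -> KEEP
r=41=101001 popcount=3 -> skip
r=42=101010 popcount=3 -> skip
r=43=101011 popcount=4 -> skip
r=44=101100 popcount=3 -> skip
r=45=101101 popcount=4 -> skip
Kept rows: 24 33 34 36 40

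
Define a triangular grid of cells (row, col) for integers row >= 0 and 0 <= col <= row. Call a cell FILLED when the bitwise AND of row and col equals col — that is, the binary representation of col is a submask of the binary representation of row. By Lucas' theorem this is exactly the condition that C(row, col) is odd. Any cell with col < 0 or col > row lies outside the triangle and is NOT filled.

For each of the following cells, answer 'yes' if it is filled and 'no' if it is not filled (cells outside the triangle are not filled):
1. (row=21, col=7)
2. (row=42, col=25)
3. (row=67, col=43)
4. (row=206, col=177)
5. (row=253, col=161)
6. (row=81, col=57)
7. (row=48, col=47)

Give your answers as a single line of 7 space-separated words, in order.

Answer: no no no no yes no no

Derivation:
(21,7): row=0b10101, col=0b111, row AND col = 0b101 = 5; 5 != 7 -> empty
(42,25): row=0b101010, col=0b11001, row AND col = 0b1000 = 8; 8 != 25 -> empty
(67,43): row=0b1000011, col=0b101011, row AND col = 0b11 = 3; 3 != 43 -> empty
(206,177): row=0b11001110, col=0b10110001, row AND col = 0b10000000 = 128; 128 != 177 -> empty
(253,161): row=0b11111101, col=0b10100001, row AND col = 0b10100001 = 161; 161 == 161 -> filled
(81,57): row=0b1010001, col=0b111001, row AND col = 0b10001 = 17; 17 != 57 -> empty
(48,47): row=0b110000, col=0b101111, row AND col = 0b100000 = 32; 32 != 47 -> empty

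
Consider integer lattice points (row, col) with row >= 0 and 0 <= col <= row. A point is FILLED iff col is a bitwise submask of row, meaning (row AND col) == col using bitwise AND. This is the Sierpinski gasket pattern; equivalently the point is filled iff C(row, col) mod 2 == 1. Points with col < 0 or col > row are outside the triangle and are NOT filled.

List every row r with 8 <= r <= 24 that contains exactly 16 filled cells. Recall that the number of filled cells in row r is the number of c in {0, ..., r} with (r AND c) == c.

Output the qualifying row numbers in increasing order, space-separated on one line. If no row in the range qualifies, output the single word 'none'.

Row r has 2^popcount(r) filled cells, so we need popcount(r) = log2(16) = 4.
Scan r = 8..24 and keep those with exactly 4 one-bits:
r=8=1000 popcount=1 -> skip
r=9=1001 popcount=2 -> skip
r=10=1010 popcount=2 -> skip
r=11=1011 popcount=3 -> skip
r=12=1100 popcount=2 -> skip
r=13=1101 popcount=3 -> skip
r=14=1110 popcount=3 -> skip
r=15=1111 popcount=4 -> KEEP
r=16=10000 popcount=1 -> skip
r=17=10001 popcount=2 -> skip
r=18=10010 popcount=2 -> skip
r=19=10011 popcount=3 -> skip
r=20=10100 popcount=2 -> skip
r=21=10101 popcount=3 -> skip
r=22=10110 popcount=3 -> skip
r=23=10111 popcount=4 -> KEEP
r=24=11000 popcount=2 -> skip
Kept rows: 15 23

Answer: 15 23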